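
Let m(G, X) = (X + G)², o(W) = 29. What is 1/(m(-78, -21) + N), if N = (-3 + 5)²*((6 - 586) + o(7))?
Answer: 1/7597 ≈ 0.00013163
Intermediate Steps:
m(G, X) = (G + X)²
N = -2204 (N = (-3 + 5)²*((6 - 586) + 29) = 2²*(-580 + 29) = 4*(-551) = -2204)
1/(m(-78, -21) + N) = 1/((-78 - 21)² - 2204) = 1/((-99)² - 2204) = 1/(9801 - 2204) = 1/7597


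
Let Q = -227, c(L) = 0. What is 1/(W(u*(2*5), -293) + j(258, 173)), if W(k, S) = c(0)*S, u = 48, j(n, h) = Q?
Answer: -1/227 ≈ -0.0044053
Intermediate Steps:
j(n, h) = -227
W(k, S) = 0 (W(k, S) = 0*S = 0)
1/(W(u*(2*5), -293) + j(258, 173)) = 1/(0 - 227) = 1/(-227) = -1/227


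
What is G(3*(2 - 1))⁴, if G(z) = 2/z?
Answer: 16/81 ≈ 0.19753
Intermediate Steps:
G(3*(2 - 1))⁴ = (2/((3*(2 - 1))))⁴ = (2/((3*1)))⁴ = (2/3)⁴ = (2*(⅓))⁴ = (⅔)⁴ = 16/81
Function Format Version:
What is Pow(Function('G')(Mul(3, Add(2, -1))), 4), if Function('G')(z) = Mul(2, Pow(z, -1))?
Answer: Rational(16, 81) ≈ 0.19753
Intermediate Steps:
Pow(Function('G')(Mul(3, Add(2, -1))), 4) = Pow(Mul(2, Pow(Mul(3, Add(2, -1)), -1)), 4) = Pow(Mul(2, Pow(Mul(3, 1), -1)), 4) = Pow(Mul(2, Pow(3, -1)), 4) = Pow(Mul(2, Rational(1, 3)), 4) = Pow(Rational(2, 3), 4) = Rational(16, 81)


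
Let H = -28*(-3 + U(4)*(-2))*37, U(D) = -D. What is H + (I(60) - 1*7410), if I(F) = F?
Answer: -12530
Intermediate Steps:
H = -5180 (H = -28*(-3 - 1*4*(-2))*37 = -28*(-3 - 4*(-2))*37 = -28*(-3 + 8)*37 = -28*5*37 = -140*37 = -5180)
H + (I(60) - 1*7410) = -5180 + (60 - 1*7410) = -5180 + (60 - 7410) = -5180 - 7350 = -12530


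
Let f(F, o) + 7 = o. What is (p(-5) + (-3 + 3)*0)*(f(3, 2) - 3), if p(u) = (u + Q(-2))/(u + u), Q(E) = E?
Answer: -28/5 ≈ -5.6000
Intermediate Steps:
f(F, o) = -7 + o
p(u) = (-2 + u)/(2*u) (p(u) = (u - 2)/(u + u) = (-2 + u)/((2*u)) = (-2 + u)*(1/(2*u)) = (-2 + u)/(2*u))
(p(-5) + (-3 + 3)*0)*(f(3, 2) - 3) = ((1/2)*(-2 - 5)/(-5) + (-3 + 3)*0)*((-7 + 2) - 3) = ((1/2)*(-1/5)*(-7) + 0*0)*(-5 - 3) = (7/10 + 0)*(-8) = (7/10)*(-8) = -28/5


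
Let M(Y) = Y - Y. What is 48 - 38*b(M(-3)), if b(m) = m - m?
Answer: 48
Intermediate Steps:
M(Y) = 0
b(m) = 0
48 - 38*b(M(-3)) = 48 - 38*0 = 48 + 0 = 48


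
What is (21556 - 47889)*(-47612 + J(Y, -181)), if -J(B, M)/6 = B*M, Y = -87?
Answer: 3741761302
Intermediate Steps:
J(B, M) = -6*B*M
(21556 - 47889)*(-47612 + J(Y, -181)) = (21556 - 47889)*(-47612 - 6*(-87)*(-181)) = -26333*(-47612 - 94482) = -26333*(-142094) = 3741761302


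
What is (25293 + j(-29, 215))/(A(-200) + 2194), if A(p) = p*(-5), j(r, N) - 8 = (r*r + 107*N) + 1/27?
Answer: 663485/43119 ≈ 15.387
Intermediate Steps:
j(r, N) = 217/27 + r**2 + 107*N (j(r, N) = 8 + ((r*r + 107*N) + 1/27) = 8 + ((r**2 + 107*N) + 1/27) = 8 + (1/27 + r**2 + 107*N) = 217/27 + r**2 + 107*N)
A(p) = -5*p
(25293 + j(-29, 215))/(A(-200) + 2194) = (25293 + (217/27 + (-29)**2 + 107*215))/(-5*(-200) + 2194) = (25293 + (217/27 + 841 + 23005))/(1000 + 2194) = (25293 + 644059/27)/3194 = (1326970/27)*(1/3194) = 663485/43119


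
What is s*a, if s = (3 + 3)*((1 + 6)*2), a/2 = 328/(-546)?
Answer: -1312/13 ≈ -100.92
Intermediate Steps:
a = -328/273 (a = 2*(328/(-546)) = 2*(328*(-1/546)) = 2*(-164/273) = -328/273 ≈ -1.2015)
s = 84 (s = 6*(7*2) = 6*14 = 84)
s*a = 84*(-328/273) = -1312/13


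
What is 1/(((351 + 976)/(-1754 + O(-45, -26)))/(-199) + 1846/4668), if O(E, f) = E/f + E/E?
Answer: 21148530378/8443892509 ≈ 2.5046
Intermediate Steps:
O(E, f) = 1 + E/f (O(E, f) = E/f + 1 = 1 + E/f)
1/(((351 + 976)/(-1754 + O(-45, -26)))/(-199) + 1846/4668) = 1/(((351 + 976)/(-1754 + (-45 - 26)/(-26)))/(-199) + 1846/4668) = 1/((1327/(-1754 - 1/26*(-71)))*(-1/199) + 1846*(1/4668)) = 1/((1327/(-1754 + 71/26))*(-1/199) + 923/2334) = 1/((1327/(-45533/26))*(-1/199) + 923/2334) = 1/((1327*(-26/45533))*(-1/199) + 923/2334) = 1/(-34502/45533*(-1/199) + 923/2334) = 1/(34502/9061067 + 923/2334) = 1/(8443892509/21148530378) = 21148530378/8443892509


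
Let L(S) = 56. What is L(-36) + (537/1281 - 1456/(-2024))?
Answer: 6172737/108031 ≈ 57.139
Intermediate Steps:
L(-36) + (537/1281 - 1456/(-2024)) = 56 + (537/1281 - 1456/(-2024)) = 56 + (537*(1/1281) - 1456*(-1/2024)) = 56 + (179/427 + 182/253) = 56 + 123001/108031 = 6172737/108031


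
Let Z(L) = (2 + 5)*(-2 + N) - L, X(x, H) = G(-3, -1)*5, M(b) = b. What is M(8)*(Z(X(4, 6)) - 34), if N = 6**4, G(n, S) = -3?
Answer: 72312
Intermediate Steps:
N = 1296
X(x, H) = -15 (X(x, H) = -3*5 = -15)
Z(L) = 9058 - L (Z(L) = (2 + 5)*(-2 + 1296) - L = 7*1294 - L = 9058 - L)
M(8)*(Z(X(4, 6)) - 34) = 8*((9058 - 1*(-15)) - 34) = 8*((9058 + 15) - 34) = 8*(9073 - 34) = 8*9039 = 72312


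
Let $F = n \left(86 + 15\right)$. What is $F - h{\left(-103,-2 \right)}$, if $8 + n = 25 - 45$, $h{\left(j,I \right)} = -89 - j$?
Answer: $-2842$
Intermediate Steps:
$n = -28$ ($n = -8 + \left(25 - 45\right) = -8 - 20 = -28$)
$F = -2828$ ($F = - 28 \left(86 + 15\right) = \left(-28\right) 101 = -2828$)
$F - h{\left(-103,-2 \right)} = -2828 - \left(-89 - -103\right) = -2828 - \left(-89 + 103\right) = -2828 - 14 = -2842$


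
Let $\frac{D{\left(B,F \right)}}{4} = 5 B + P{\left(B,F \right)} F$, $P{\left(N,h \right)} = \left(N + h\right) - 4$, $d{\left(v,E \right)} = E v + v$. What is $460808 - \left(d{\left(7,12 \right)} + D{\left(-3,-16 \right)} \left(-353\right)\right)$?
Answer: $959153$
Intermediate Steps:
$d{\left(v,E \right)} = v + E v$
$P{\left(N,h \right)} = -4 + N + h$
$D{\left(B,F \right)} = 20 B + 4 F \left(-4 + B + F\right)$ ($D{\left(B,F \right)} = 4 \left(5 B + \left(-4 + B + F\right) F\right) = 4 \left(5 B + F \left(-4 + B + F\right)\right) = 20 B + 4 F \left(-4 + B + F\right)$)
$460808 - \left(d{\left(7,12 \right)} + D{\left(-3,-16 \right)} \left(-353\right)\right) = 460808 - \left(7 \left(1 + 12\right) + \left(20 \left(-3\right) + 4 \left(-16\right) \left(-4 - 3 - 16\right)\right) \left(-353\right)\right) = 460808 - \left(7 \cdot 13 + \left(-60 + 4 \left(-16\right) \left(-23\right)\right) \left(-353\right)\right) = 460808 - \left(91 + \left(-60 + 1472\right) \left(-353\right)\right) = 460808 - \left(91 + 1412 \left(-353\right)\right) = 460808 - \left(91 - 498436\right) = 460808 - -498345 = 460808 + 498345 = 959153$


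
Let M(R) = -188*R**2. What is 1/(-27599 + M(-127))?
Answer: -1/3059851 ≈ -3.2681e-7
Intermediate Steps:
1/(-27599 + M(-127)) = 1/(-27599 - 188*(-127)**2) = 1/(-27599 - 188*16129) = 1/(-27599 - 3032252) = 1/(-3059851) = -1/3059851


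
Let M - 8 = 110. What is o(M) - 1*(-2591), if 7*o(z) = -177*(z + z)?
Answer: -23635/7 ≈ -3376.4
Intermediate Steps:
M = 118 (M = 8 + 110 = 118)
o(z) = -354*z/7 (o(z) = (-177*(z + z))/7 = (-354*z)/7 = -354*z/7)
o(M) - 1*(-2591) = -354/7*118 - 1*(-2591) = -41772/7 + 2591 = -23635/7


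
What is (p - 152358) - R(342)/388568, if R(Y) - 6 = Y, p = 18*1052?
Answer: -12960880011/97142 ≈ -1.3342e+5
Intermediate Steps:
p = 18936
R(Y) = 6 + Y
(p - 152358) - R(342)/388568 = (18936 - 152358) - (6 + 342)/388568 = -133422 - 348/388568 = -133422 - 1*87/97142 = -133422 - 87/97142 = -12960880011/97142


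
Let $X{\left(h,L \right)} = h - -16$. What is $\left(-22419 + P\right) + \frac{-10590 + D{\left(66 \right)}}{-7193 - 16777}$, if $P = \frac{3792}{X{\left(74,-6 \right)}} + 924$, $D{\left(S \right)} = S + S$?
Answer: $- \frac{257107378}{11985} \approx -21452.0$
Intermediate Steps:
$X{\left(h,L \right)} = 16 + h$ ($X{\left(h,L \right)} = h + 16 = 16 + h$)
$D{\left(S \right)} = 2 S$
$P = \frac{14492}{15}$ ($P = \frac{3792}{16 + 74} + 924 = \frac{3792}{90} + 924 = 3792 \cdot \frac{1}{90} + 924 = \frac{632}{15} + 924 = \frac{14492}{15} \approx 966.13$)
$\left(-22419 + P\right) + \frac{-10590 + D{\left(66 \right)}}{-7193 - 16777} = \left(-22419 + \frac{14492}{15}\right) + \frac{-10590 + 2 \cdot 66}{-7193 - 16777} = - \frac{321793}{15} + \frac{-10590 + 132}{-23970} = - \frac{321793}{15} - - \frac{1743}{3995} = - \frac{321793}{15} + \frac{1743}{3995} = - \frac{257107378}{11985}$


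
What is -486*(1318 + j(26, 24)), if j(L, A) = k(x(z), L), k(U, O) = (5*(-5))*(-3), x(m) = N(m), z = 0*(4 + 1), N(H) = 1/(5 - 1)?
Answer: -676998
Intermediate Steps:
N(H) = ¼ (N(H) = 1/4 = ¼)
z = 0 (z = 0*5 = 0)
x(m) = ¼
k(U, O) = 75 (k(U, O) = -25*(-3) = 75)
j(L, A) = 75
-486*(1318 + j(26, 24)) = -486*(1318 + 75) = -486*1393 = -676998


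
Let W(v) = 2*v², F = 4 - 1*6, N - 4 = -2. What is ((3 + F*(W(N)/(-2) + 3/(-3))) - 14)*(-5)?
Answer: 5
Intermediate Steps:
N = 2 (N = 4 - 2 = 2)
F = -2 (F = 4 - 6 = -2)
((3 + F*(W(N)/(-2) + 3/(-3))) - 14)*(-5) = ((3 - 2*((2*2²)/(-2) + 3/(-3))) - 14)*(-5) = ((3 - 2*((2*4)*(-½) + 3*(-⅓))) - 14)*(-5) = ((3 - 2*(8*(-½) - 1)) - 14)*(-5) = ((3 - 2*(-4 - 1)) - 14)*(-5) = ((3 - 2*(-5)) - 14)*(-5) = ((3 + 10) - 14)*(-5) = (13 - 14)*(-5) = -1*(-5) = 5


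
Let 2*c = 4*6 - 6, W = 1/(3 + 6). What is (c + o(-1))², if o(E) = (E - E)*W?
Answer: 81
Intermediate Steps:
W = ⅑ (W = 1/9 = ⅑ ≈ 0.11111)
o(E) = 0 (o(E) = (E - E)*(⅑) = 0*(⅑) = 0)
c = 9 (c = (4*6 - 6)/2 = (24 - 6)/2 = (½)*18 = 9)
(c + o(-1))² = (9 + 0)² = 9² = 81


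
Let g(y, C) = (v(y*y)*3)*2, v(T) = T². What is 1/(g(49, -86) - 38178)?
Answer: 1/34550628 ≈ 2.8943e-8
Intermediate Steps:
g(y, C) = 6*y⁴ (g(y, C) = ((y*y)²*3)*2 = ((y²)²*3)*2 = (y⁴*3)*2 = (3*y⁴)*2 = 6*y⁴)
1/(g(49, -86) - 38178) = 1/(6*49⁴ - 38178) = 1/(6*5764801 - 38178) = 1/(34588806 - 38178) = 1/34550628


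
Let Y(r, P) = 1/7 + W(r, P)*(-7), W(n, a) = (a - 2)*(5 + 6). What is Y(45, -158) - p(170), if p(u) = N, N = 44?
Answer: 85933/7 ≈ 12276.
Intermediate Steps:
W(n, a) = -22 + 11*a (W(n, a) = (-2 + a)*11 = -22 + 11*a)
Y(r, P) = 1079/7 - 77*P (Y(r, P) = 1/7 + (-22 + 11*P)*(-7) = ⅐ + (154 - 77*P) = 1079/7 - 77*P)
p(u) = 44
Y(45, -158) - p(170) = (1079/7 - 77*(-158)) - 1*44 = (1079/7 + 12166) - 44 = 86241/7 - 44 = 85933/7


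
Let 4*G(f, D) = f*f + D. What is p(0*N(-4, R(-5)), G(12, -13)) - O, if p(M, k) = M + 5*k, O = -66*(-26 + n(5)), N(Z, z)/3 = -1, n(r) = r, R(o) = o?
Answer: -4889/4 ≈ -1222.3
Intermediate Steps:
G(f, D) = D/4 + f**2/4 (G(f, D) = (f*f + D)/4 = (f**2 + D)/4 = (D + f**2)/4 = D/4 + f**2/4)
N(Z, z) = -3 (N(Z, z) = 3*(-1) = -3)
O = 1386 (O = -66*(-26 + 5) = -66*(-21) = 1386)
p(0*N(-4, R(-5)), G(12, -13)) - O = (0*(-3) + 5*((1/4)*(-13) + (1/4)*12**2)) - 1*1386 = (0 + 5*(-13/4 + (1/4)*144)) - 1386 = (0 + 5*(-13/4 + 36)) - 1386 = (0 + 5*(131/4)) - 1386 = (0 + 655/4) - 1386 = 655/4 - 1386 = -4889/4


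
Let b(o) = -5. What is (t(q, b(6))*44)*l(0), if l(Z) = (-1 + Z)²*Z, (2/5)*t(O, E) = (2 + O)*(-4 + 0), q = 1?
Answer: 0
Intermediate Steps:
t(O, E) = -20 - 10*O (t(O, E) = 5*((2 + O)*(-4 + 0))/2 = 5*((2 + O)*(-4))/2 = 5*(-8 - 4*O)/2 = -20 - 10*O)
l(Z) = Z*(-1 + Z)²
(t(q, b(6))*44)*l(0) = ((-20 - 10*1)*44)*(0*(-1 + 0)²) = ((-20 - 10)*44)*(0*(-1)²) = (-30*44)*(0*1) = -1320*0 = 0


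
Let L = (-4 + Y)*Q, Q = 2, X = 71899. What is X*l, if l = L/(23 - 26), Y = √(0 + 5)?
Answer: 575192/3 - 143798*√5/3 ≈ 84550.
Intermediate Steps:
Y = √5 ≈ 2.2361
L = -8 + 2*√5 (L = (-4 + √5)*2 = -8 + 2*√5 ≈ -3.5279)
l = 8/3 - 2*√5/3 (l = (-8 + 2*√5)/(23 - 26) = (-8 + 2*√5)/(-3) = (-8 + 2*√5)*(-⅓) = 8/3 - 2*√5/3 ≈ 1.1760)
X*l = 71899*(8/3 - 2*√5/3) = 575192/3 - 143798*√5/3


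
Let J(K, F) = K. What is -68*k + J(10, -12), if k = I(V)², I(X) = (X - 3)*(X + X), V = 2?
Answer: -1078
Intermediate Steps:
I(X) = 2*X*(-3 + X) (I(X) = (-3 + X)*(2*X) = 2*X*(-3 + X))
k = 16 (k = (2*2*(-3 + 2))² = (2*2*(-1))² = (-4)² = 16)
-68*k + J(10, -12) = -68*16 + 10 = -1088 + 10 = -1078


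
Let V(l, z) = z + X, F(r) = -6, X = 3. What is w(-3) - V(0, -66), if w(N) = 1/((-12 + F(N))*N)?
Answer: 3403/54 ≈ 63.018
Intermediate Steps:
V(l, z) = 3 + z (V(l, z) = z + 3 = 3 + z)
w(N) = -1/(18*N) (w(N) = 1/((-12 - 6)*N) = 1/((-18)*N) = -1/(18*N))
w(-3) - V(0, -66) = -1/18/(-3) - (3 - 66) = -1/18*(-⅓) - 1*(-63) = 1/54 + 63 = 3403/54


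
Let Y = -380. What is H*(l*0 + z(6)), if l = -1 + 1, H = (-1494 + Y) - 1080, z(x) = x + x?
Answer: -35448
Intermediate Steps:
z(x) = 2*x
H = -2954 (H = (-1494 - 380) - 1080 = -1874 - 1080 = -2954)
l = 0
H*(l*0 + z(6)) = -2954*(0*0 + 2*6) = -2954*(0 + 12) = -2954*12 = -35448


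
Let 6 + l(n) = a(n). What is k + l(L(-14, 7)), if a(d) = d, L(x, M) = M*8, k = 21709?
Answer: 21759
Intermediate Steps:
L(x, M) = 8*M
l(n) = -6 + n
k + l(L(-14, 7)) = 21709 + (-6 + 8*7) = 21709 + (-6 + 56) = 21709 + 50 = 21759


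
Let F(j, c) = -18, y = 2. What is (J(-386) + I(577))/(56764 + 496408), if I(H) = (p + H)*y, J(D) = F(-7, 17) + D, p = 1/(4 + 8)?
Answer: 4501/3319032 ≈ 0.0013561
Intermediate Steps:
p = 1/12 ≈ 0.083333
J(D) = -18 + D
I(H) = ⅙ + 2*H (I(H) = (1/12 + H)*2 = ⅙ + 2*H)
(J(-386) + I(577))/(56764 + 496408) = ((-18 - 386) + (⅙ + 2*577))/(56764 + 496408) = (-404 + (⅙ + 1154))/553172 = (-404 + 6925/6)*(1/553172) = (4501/6)*(1/553172) = 4501/3319032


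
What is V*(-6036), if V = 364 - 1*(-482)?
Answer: -5106456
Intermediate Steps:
V = 846 (V = 364 + 482 = 846)
V*(-6036) = 846*(-6036) = -5106456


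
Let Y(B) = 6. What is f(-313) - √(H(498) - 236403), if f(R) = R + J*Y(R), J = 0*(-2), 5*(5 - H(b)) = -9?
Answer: -313 - I*√5909905/5 ≈ -313.0 - 486.21*I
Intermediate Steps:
H(b) = 34/5 (H(b) = 5 - ⅕*(-9) = 5 + 9/5 = 34/5)
J = 0
f(R) = R (f(R) = R + 0*6 = R + 0 = R)
f(-313) - √(H(498) - 236403) = -313 - √(34/5 - 236403) = -313 - √(-1181981/5) = -313 - I*√5909905/5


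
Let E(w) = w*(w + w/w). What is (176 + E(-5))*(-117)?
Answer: -22932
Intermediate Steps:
E(w) = w*(1 + w) (E(w) = w*(w + 1) = w*(1 + w))
(176 + E(-5))*(-117) = (176 - 5*(1 - 5))*(-117) = (176 - 5*(-4))*(-117) = (176 + 20)*(-117) = 196*(-117) = -22932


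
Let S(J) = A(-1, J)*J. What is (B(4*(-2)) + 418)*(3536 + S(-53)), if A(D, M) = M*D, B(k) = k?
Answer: 298070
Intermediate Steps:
A(D, M) = D*M
S(J) = -J² (S(J) = (-J)*J = -J²)
(B(4*(-2)) + 418)*(3536 + S(-53)) = (4*(-2) + 418)*(3536 - 1*(-53)²) = (-8 + 418)*(3536 - 1*2809) = 410*(3536 - 2809) = 410*727 = 298070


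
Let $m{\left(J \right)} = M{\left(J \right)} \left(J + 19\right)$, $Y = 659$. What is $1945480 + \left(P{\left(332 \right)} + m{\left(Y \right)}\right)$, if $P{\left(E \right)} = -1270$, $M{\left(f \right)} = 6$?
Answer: $1948278$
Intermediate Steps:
$m{\left(J \right)} = 114 + 6 J$ ($m{\left(J \right)} = 6 \left(J + 19\right) = 6 \left(19 + J\right) = 114 + 6 J$)
$1945480 + \left(P{\left(332 \right)} + m{\left(Y \right)}\right) = 1945480 + \left(-1270 + \left(114 + 6 \cdot 659\right)\right) = 1945480 + \left(-1270 + \left(114 + 3954\right)\right) = 1945480 + \left(-1270 + 4068\right) = 1945480 + 2798 = 1948278$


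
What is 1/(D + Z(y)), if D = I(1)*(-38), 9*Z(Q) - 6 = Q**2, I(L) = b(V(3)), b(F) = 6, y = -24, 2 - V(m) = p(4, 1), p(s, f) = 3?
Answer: -3/490 ≈ -0.0061224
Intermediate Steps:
V(m) = -1 (V(m) = 2 - 1*3 = 2 - 3 = -1)
I(L) = 6
Z(Q) = 2/3 + Q**2/9
D = -228 (D = 6*(-38) = -228)
1/(D + Z(y)) = 1/(-228 + (2/3 + (1/9)*(-24)**2)) = 1/(-228 + (2/3 + (1/9)*576)) = 1/(-228 + (2/3 + 64)) = 1/(-228 + 194/3) = 1/(-490/3) = -3/490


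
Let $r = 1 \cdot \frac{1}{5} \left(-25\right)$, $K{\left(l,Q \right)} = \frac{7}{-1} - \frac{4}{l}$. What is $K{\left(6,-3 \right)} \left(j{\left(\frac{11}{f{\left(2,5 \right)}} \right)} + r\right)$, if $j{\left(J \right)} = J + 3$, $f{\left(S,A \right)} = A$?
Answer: $- \frac{23}{15} \approx -1.5333$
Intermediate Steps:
$j{\left(J \right)} = 3 + J$
$K{\left(l,Q \right)} = -7 - \frac{4}{l}$ ($K{\left(l,Q \right)} = 7 \left(-1\right) - \frac{4}{l} = -7 - \frac{4}{l}$)
$r = -5$ ($r = 1 \cdot \frac{1}{5} \left(-25\right) = \frac{1}{5} \left(-25\right) = -5$)
$K{\left(6,-3 \right)} \left(j{\left(\frac{11}{f{\left(2,5 \right)}} \right)} + r\right) = \left(-7 - \frac{4}{6}\right) \left(\left(3 + \frac{11}{5}\right) - 5\right) = \left(-7 - \frac{2}{3}\right) \left(\left(3 + 11 \cdot \frac{1}{5}\right) - 5\right) = \left(-7 - \frac{2}{3}\right) \left(\left(3 + \frac{11}{5}\right) - 5\right) = - \frac{23 \left(\frac{26}{5} - 5\right)}{3} = \left(- \frac{23}{3}\right) \frac{1}{5} = - \frac{23}{15}$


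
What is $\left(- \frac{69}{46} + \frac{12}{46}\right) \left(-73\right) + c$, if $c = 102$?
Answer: $\frac{8853}{46} \approx 192.46$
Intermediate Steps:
$\left(- \frac{69}{46} + \frac{12}{46}\right) \left(-73\right) + c = \left(- \frac{69}{46} + \frac{12}{46}\right) \left(-73\right) + 102 = \left(\left(-69\right) \frac{1}{46} + 12 \cdot \frac{1}{46}\right) \left(-73\right) + 102 = \left(- \frac{3}{2} + \frac{6}{23}\right) \left(-73\right) + 102 = \left(- \frac{57}{46}\right) \left(-73\right) + 102 = \frac{4161}{46} + 102 = \frac{8853}{46}$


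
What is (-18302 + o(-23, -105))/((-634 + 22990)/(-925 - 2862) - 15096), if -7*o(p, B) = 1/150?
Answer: 10396451641/8578636200 ≈ 1.2119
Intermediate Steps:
o(p, B) = -1/1050 (o(p, B) = -⅐/150 = -⅐*1/150 = -1/1050)
(-18302 + o(-23, -105))/((-634 + 22990)/(-925 - 2862) - 15096) = (-18302 - 1/1050)/((-634 + 22990)/(-925 - 2862) - 15096) = -19217101/(1050*(22356/(-3787) - 15096)) = -19217101/(1050*(22356*(-1/3787) - 15096)) = -19217101/(1050*(-22356/3787 - 15096)) = -19217101/(1050*(-57190908/3787)) = -19217101/1050*(-3787/57190908) = 10396451641/8578636200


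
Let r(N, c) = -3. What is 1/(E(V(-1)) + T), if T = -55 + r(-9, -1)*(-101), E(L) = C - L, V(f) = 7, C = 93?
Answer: 1/334 ≈ 0.0029940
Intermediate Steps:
E(L) = 93 - L
T = 248 (T = -55 - 3*(-101) = -55 + 303 = 248)
1/(E(V(-1)) + T) = 1/((93 - 1*7) + 248) = 1/((93 - 7) + 248) = 1/(86 + 248) = 1/334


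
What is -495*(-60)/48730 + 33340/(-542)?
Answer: -7311640/120053 ≈ -60.903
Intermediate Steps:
-495*(-60)/48730 + 33340/(-542) = 29700*(1/48730) + 33340*(-1/542) = 270/443 - 16670/271 = -7311640/120053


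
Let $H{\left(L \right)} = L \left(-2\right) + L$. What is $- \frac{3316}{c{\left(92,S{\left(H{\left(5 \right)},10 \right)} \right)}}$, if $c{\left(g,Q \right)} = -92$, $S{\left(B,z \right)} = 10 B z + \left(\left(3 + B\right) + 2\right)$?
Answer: $\frac{829}{23} \approx 36.043$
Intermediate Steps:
$H{\left(L \right)} = - L$ ($H{\left(L \right)} = - 2 L + L = - L$)
$S{\left(B,z \right)} = 5 + B + 10 B z$ ($S{\left(B,z \right)} = 10 B z + \left(5 + B\right) = 5 + B + 10 B z$)
$- \frac{3316}{c{\left(92,S{\left(H{\left(5 \right)},10 \right)} \right)}} = - \frac{3316}{-92} = \left(-3316\right) \left(- \frac{1}{92}\right) = \frac{829}{23}$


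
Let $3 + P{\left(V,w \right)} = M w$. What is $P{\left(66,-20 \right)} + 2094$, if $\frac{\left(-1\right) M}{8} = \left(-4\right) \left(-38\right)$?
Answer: $26411$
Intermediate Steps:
$M = -1216$ ($M = - 8 \left(\left(-4\right) \left(-38\right)\right) = \left(-8\right) 152 = -1216$)
$P{\left(V,w \right)} = -3 - 1216 w$
$P{\left(66,-20 \right)} + 2094 = \left(-3 - -24320\right) + 2094 = \left(-3 + 24320\right) + 2094 = 24317 + 2094 = 26411$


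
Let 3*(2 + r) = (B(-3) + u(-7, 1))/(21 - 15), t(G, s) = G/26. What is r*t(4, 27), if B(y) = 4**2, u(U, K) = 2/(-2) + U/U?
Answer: -20/117 ≈ -0.17094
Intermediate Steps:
u(U, K) = 0 (u(U, K) = 2*(-1/2) + 1 = -1 + 1 = 0)
B(y) = 16
t(G, s) = G/26 (t(G, s) = G*(1/26) = G/26)
r = -10/9 (r = -2 + ((16 + 0)/(21 - 15))/3 = -2 + (16/6)/3 = -2 + (16*(1/6))/3 = -2 + (1/3)*(8/3) = -2 + 8/9 = -10/9 ≈ -1.1111)
r*t(4, 27) = -5*4/117 = -10/9*2/13 = -20/117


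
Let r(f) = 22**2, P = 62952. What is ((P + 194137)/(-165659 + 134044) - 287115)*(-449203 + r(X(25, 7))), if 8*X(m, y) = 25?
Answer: 4073200869700266/31615 ≈ 1.2884e+11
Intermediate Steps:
X(m, y) = 25/8 (X(m, y) = (1/8)*25 = 25/8)
r(f) = 484
((P + 194137)/(-165659 + 134044) - 287115)*(-449203 + r(X(25, 7))) = ((62952 + 194137)/(-165659 + 134044) - 287115)*(-449203 + 484) = (257089/(-31615) - 287115)*(-448719) = (257089*(-1/31615) - 287115)*(-448719) = (-257089/31615 - 287115)*(-448719) = -9077397814/31615*(-448719) = 4073200869700266/31615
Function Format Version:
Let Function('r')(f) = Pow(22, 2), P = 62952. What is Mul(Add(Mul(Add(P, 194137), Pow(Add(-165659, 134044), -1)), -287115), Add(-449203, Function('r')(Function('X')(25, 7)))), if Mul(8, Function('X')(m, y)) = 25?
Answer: Rational(4073200869700266, 31615) ≈ 1.2884e+11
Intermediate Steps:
Function('X')(m, y) = Rational(25, 8) (Function('X')(m, y) = Mul(Rational(1, 8), 25) = Rational(25, 8))
Function('r')(f) = 484
Mul(Add(Mul(Add(P, 194137), Pow(Add(-165659, 134044), -1)), -287115), Add(-449203, Function('r')(Function('X')(25, 7)))) = Mul(Add(Mul(Add(62952, 194137), Pow(Add(-165659, 134044), -1)), -287115), Add(-449203, 484)) = Mul(Add(Mul(257089, Pow(-31615, -1)), -287115), -448719) = Mul(Add(Mul(257089, Rational(-1, 31615)), -287115), -448719) = Mul(Add(Rational(-257089, 31615), -287115), -448719) = Mul(Rational(-9077397814, 31615), -448719) = Rational(4073200869700266, 31615)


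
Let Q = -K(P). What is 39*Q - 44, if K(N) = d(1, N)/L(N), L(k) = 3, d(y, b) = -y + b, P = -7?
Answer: 60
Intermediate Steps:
d(y, b) = b - y
K(N) = -⅓ + N/3 (K(N) = (N - 1*1)/3 = (N - 1)*(⅓) = (-1 + N)*(⅓) = -⅓ + N/3)
Q = 8/3 (Q = -(-⅓ + (⅓)*(-7)) = -(-⅓ - 7/3) = -1*(-8/3) = 8/3 ≈ 2.6667)
39*Q - 44 = 39*(8/3) - 44 = 104 - 44 = 60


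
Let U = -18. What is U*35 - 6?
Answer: -636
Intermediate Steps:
U*35 - 6 = -18*35 - 6 = -630 - 6 = -636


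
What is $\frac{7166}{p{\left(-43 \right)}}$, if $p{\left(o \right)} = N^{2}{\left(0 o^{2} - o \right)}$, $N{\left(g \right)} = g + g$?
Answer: $\frac{3583}{3698} \approx 0.9689$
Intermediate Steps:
$N{\left(g \right)} = 2 g$
$p{\left(o \right)} = 4 o^{2}$ ($p{\left(o \right)} = \left(2 \left(0 o^{2} - o\right)\right)^{2} = \left(2 \left(0 - o\right)\right)^{2} = \left(2 \left(- o\right)\right)^{2} = \left(- 2 o\right)^{2} = 4 o^{2}$)
$\frac{7166}{p{\left(-43 \right)}} = \frac{7166}{4 \left(-43\right)^{2}} = \frac{7166}{4 \cdot 1849} = \frac{7166}{7396} = 7166 \cdot \frac{1}{7396} = \frac{3583}{3698}$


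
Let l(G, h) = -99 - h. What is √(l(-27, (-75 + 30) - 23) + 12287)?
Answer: 4*√766 ≈ 110.71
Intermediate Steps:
√(l(-27, (-75 + 30) - 23) + 12287) = √((-99 - ((-75 + 30) - 23)) + 12287) = √((-99 - (-45 - 23)) + 12287) = √((-99 - 1*(-68)) + 12287) = √((-99 + 68) + 12287) = √(-31 + 12287) = √12256 = 4*√766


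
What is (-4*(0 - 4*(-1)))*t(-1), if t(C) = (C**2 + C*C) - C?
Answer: -48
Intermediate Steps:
t(C) = -C + 2*C**2 (t(C) = (C**2 + C**2) - C = 2*C**2 - C = -C + 2*C**2)
(-4*(0 - 4*(-1)))*t(-1) = (-4*(0 - 4*(-1)))*(-(-1 + 2*(-1))) = (-4*(0 + 4))*(-(-1 - 2)) = (-4*4)*(-1*(-3)) = -16*3 = -48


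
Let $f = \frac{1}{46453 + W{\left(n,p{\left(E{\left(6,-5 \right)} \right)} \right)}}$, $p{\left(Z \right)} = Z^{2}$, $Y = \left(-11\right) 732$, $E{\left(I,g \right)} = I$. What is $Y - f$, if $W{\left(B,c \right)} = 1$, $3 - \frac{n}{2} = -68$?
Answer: $- \frac{374047609}{46454} \approx -8052.0$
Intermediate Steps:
$Y = -8052$
$n = 142$ ($n = 6 - -136 = 6 + 136 = 142$)
$f = \frac{1}{46454}$ ($f = \frac{1}{46453 + 1} = \frac{1}{46454} \approx 2.1527 \cdot 10^{-5}$)
$Y - f = -8052 - \frac{1}{46454} = - \frac{374047609}{46454}$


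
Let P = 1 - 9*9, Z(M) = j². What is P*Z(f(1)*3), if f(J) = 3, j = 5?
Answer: -2000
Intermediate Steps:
Z(M) = 25 (Z(M) = 5² = 25)
P = -80 (P = 1 - 81 = -80)
P*Z(f(1)*3) = -80*25 = -2000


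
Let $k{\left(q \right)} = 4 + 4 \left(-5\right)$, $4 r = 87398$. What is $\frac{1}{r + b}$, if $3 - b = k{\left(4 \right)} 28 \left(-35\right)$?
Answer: $\frac{2}{12345} \approx 0.00016201$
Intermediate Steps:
$r = \frac{43699}{2}$ ($r = \frac{1}{4} \cdot 87398 = \frac{43699}{2} \approx 21850.0$)
$k{\left(q \right)} = -16$ ($k{\left(q \right)} = 4 - 20 = -16$)
$b = -15677$ ($b = 3 - \left(-16\right) 28 \left(-35\right) = 3 - \left(-448\right) \left(-35\right) = 3 - 15680 = -15677$)
$\frac{1}{r + b} = \frac{1}{\frac{43699}{2} - 15677} = \frac{1}{\frac{12345}{2}} = \frac{2}{12345}$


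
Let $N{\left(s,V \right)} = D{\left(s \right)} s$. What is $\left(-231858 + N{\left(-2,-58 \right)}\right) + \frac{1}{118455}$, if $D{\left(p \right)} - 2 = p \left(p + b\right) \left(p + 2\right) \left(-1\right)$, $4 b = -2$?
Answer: $- \frac{27465213209}{118455} \approx -2.3186 \cdot 10^{5}$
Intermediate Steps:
$b = - \frac{1}{2}$ ($b = \frac{1}{4} \left(-2\right) = - \frac{1}{2} \approx -0.5$)
$D{\left(p \right)} = 2 - p \left(2 + p\right) \left(- \frac{1}{2} + p\right)$ ($D{\left(p \right)} = 2 + p \left(p - \frac{1}{2}\right) \left(p + 2\right) \left(-1\right) = 2 + p \left(- \frac{1}{2} + p\right) \left(2 + p\right) \left(-1\right) = 2 + p \left(2 + p\right) \left(- \frac{1}{2} + p\right) \left(-1\right) = 2 - p \left(2 + p\right) \left(- \frac{1}{2} + p\right)$)
$N{\left(s,V \right)} = s \left(2 + s - s^{3} - \frac{3 s^{2}}{2}\right)$ ($N{\left(s,V \right)} = \left(2 + s - s^{3} - \frac{3 s^{2}}{2}\right) s = s \left(2 + s - s^{3} - \frac{3 s^{2}}{2}\right)$)
$\left(-231858 + N{\left(-2,-58 \right)}\right) + \frac{1}{118455} = \left(-231858 - 2 \left(2 - 2 - \left(-2\right)^{3} - \frac{3 \left(-2\right)^{2}}{2}\right)\right) + \frac{1}{118455} = \left(-231858 - 2 \left(2 - 2 - -8 - 6\right)\right) + \frac{1}{118455} = \left(-231858 - 2 \left(2 - 2 + 8 - 6\right)\right) + \frac{1}{118455} = \left(-231858 - 4\right) + \frac{1}{118455} = -231862 + \frac{1}{118455} = - \frac{27465213209}{118455}$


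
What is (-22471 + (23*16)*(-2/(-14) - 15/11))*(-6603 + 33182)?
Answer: -6701169623/11 ≈ -6.0920e+8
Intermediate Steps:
(-22471 + (23*16)*(-2/(-14) - 15/11))*(-6603 + 33182) = (-22471 + 368*(-2*(-1/14) - 15*1/11))*26579 = (-22471 + 368*(1/7 - 15/11))*26579 = (-22471 + 368*(-94/77))*26579 = (-22471 - 34592/77)*26579 = -1764859/77*26579 = -6701169623/11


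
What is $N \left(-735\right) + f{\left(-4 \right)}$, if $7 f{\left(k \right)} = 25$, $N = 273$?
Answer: $- \frac{1404560}{7} \approx -2.0065 \cdot 10^{5}$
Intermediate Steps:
$f{\left(k \right)} = \frac{25}{7}$ ($f{\left(k \right)} = \frac{1}{7} \cdot 25 = \frac{25}{7}$)
$N \left(-735\right) + f{\left(-4 \right)} = 273 \left(-735\right) + \frac{25}{7} = -200655 + \frac{25}{7} = - \frac{1404560}{7}$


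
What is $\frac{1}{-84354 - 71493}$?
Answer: $- \frac{1}{155847} \approx -6.4166 \cdot 10^{-6}$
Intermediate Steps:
$\frac{1}{-84354 - 71493} = \frac{1}{-155847} = - \frac{1}{155847}$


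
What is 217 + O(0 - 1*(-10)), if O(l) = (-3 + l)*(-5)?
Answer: 182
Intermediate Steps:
O(l) = 15 - 5*l
217 + O(0 - 1*(-10)) = 217 + (15 - 5*(0 - 1*(-10))) = 217 + (15 - 5*(0 + 10)) = 217 + (15 - 5*10) = 217 + (15 - 50) = 217 - 35 = 182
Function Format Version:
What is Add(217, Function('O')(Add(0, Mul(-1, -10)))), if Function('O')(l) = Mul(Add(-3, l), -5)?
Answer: 182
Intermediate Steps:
Function('O')(l) = Add(15, Mul(-5, l))
Add(217, Function('O')(Add(0, Mul(-1, -10)))) = Add(217, Add(15, Mul(-5, Add(0, Mul(-1, -10))))) = Add(217, Add(15, Mul(-5, Add(0, 10)))) = Add(217, Add(15, Mul(-5, 10))) = Add(217, Add(15, -50)) = Add(217, -35) = 182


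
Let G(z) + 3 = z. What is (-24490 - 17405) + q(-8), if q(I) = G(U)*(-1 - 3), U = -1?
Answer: -41879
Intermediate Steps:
G(z) = -3 + z
q(I) = 16 (q(I) = (-3 - 1)*(-1 - 3) = -4*(-4) = 16)
(-24490 - 17405) + q(-8) = (-24490 - 17405) + 16 = -41895 + 16 = -41879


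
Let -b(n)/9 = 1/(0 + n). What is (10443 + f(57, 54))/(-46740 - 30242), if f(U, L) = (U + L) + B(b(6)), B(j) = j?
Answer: -21105/153964 ≈ -0.13708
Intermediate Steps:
b(n) = -9/n (b(n) = -9/(0 + n) = -9/n)
f(U, L) = -3/2 + L + U (f(U, L) = (U + L) - 9/6 = (L + U) - 9*1/6 = (L + U) - 3/2 = -3/2 + L + U)
(10443 + f(57, 54))/(-46740 - 30242) = (10443 + (-3/2 + 54 + 57))/(-46740 - 30242) = (10443 + 219/2)/(-76982) = (21105/2)*(-1/76982) = -21105/153964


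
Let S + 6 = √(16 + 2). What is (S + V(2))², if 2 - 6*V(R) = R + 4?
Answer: 562/9 - 40*√2 ≈ 5.8759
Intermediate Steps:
V(R) = -⅓ - R/6 (V(R) = ⅓ - (R + 4)/6 = ⅓ - (4 + R)/6 = ⅓ + (-⅔ - R/6) = -⅓ - R/6)
S = -6 + 3*√2 (S = -6 + √(16 + 2) = -6 + √18 = -6 + 3*√2 ≈ -1.7574)
(S + V(2))² = ((-6 + 3*√2) + (-⅓ - ⅙*2))² = ((-6 + 3*√2) + (-⅓ - ⅓))² = ((-6 + 3*√2) - ⅔)² = (-20/3 + 3*√2)²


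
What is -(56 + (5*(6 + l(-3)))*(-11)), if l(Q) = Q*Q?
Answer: 769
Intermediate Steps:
l(Q) = Q**2
-(56 + (5*(6 + l(-3)))*(-11)) = -(56 + (5*(6 + (-3)**2))*(-11)) = -(56 + (5*(6 + 9))*(-11)) = -(56 + (5*15)*(-11)) = -(56 + 75*(-11)) = -(56 - 825) = -1*(-769) = 769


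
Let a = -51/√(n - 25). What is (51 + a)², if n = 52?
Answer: 8092/3 - 578*√3 ≈ 1696.2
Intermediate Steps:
a = -17*√3/3 (a = -51/√(52 - 25) = -51*√3/9 = -17*√3/3 ≈ -9.8150)
(51 + a)² = (51 - 17*√3/3)²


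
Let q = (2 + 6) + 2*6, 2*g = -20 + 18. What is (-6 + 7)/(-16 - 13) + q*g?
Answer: -581/29 ≈ -20.034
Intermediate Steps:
g = -1 (g = (-20 + 18)/2 = (½)*(-2) = -1)
q = 20 (q = 8 + 12 = 20)
(-6 + 7)/(-16 - 13) + q*g = (-6 + 7)/(-16 - 13) + 20*(-1) = 1/(-29) - 20 = 1*(-1/29) - 20 = -1/29 - 20 = -581/29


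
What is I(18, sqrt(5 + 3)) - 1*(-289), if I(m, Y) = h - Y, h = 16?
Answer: 305 - 2*sqrt(2) ≈ 302.17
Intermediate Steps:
I(m, Y) = 16 - Y
I(18, sqrt(5 + 3)) - 1*(-289) = (16 - sqrt(5 + 3)) - 1*(-289) = (16 - sqrt(8)) + 289 = (16 - 2*sqrt(2)) + 289 = 305 - 2*sqrt(2)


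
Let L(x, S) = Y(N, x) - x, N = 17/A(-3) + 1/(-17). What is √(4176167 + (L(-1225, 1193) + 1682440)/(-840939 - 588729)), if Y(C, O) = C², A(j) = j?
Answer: √616717084161799724851/12152178 ≈ 2043.6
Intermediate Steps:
N = -292/51 (N = 17/(-3) + 1/(-17) = 17*(-⅓) + 1*(-1/17) = -17/3 - 1/17 = -292/51 ≈ -5.7255)
L(x, S) = 85264/2601 - x (L(x, S) = (-292/51)² - x = 85264/2601 - x)
√(4176167 + (L(-1225, 1193) + 1682440)/(-840939 - 588729)) = √(4176167 + ((85264/2601 - 1*(-1225)) + 1682440)/(-840939 - 588729)) = √(4176167 + ((85264/2601 + 1225) + 1682440)/(-1429668)) = √(4176167 + (3271489/2601 + 1682440)*(-1/1429668)) = √(4176167 + (4379297929/2601)*(-1/1429668)) = √(4176167 - 4379297929/3718566468) = √(15529350191670227/3718566468) = √616717084161799724851/12152178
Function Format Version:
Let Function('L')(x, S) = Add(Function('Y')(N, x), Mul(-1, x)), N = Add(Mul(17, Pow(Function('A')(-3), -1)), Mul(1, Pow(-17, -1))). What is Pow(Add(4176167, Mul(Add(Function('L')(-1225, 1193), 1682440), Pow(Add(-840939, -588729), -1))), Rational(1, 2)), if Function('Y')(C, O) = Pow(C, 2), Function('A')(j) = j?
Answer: Mul(Rational(1, 12152178), Pow(616717084161799724851, Rational(1, 2))) ≈ 2043.6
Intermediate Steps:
N = Rational(-292, 51) (N = Add(Mul(17, Pow(-3, -1)), Mul(1, Pow(-17, -1))) = Add(Mul(17, Rational(-1, 3)), Mul(1, Rational(-1, 17))) = Add(Rational(-17, 3), Rational(-1, 17)) = Rational(-292, 51) ≈ -5.7255)
Function('L')(x, S) = Add(Rational(85264, 2601), Mul(-1, x)) (Function('L')(x, S) = Add(Pow(Rational(-292, 51), 2), Mul(-1, x)) = Add(Rational(85264, 2601), Mul(-1, x)))
Pow(Add(4176167, Mul(Add(Function('L')(-1225, 1193), 1682440), Pow(Add(-840939, -588729), -1))), Rational(1, 2)) = Pow(Add(4176167, Mul(Add(Add(Rational(85264, 2601), Mul(-1, -1225)), 1682440), Pow(Add(-840939, -588729), -1))), Rational(1, 2)) = Pow(Add(4176167, Mul(Add(Add(Rational(85264, 2601), 1225), 1682440), Pow(-1429668, -1))), Rational(1, 2)) = Pow(Add(4176167, Mul(Add(Rational(3271489, 2601), 1682440), Rational(-1, 1429668))), Rational(1, 2)) = Pow(Add(4176167, Mul(Rational(4379297929, 2601), Rational(-1, 1429668))), Rational(1, 2)) = Pow(Add(4176167, Rational(-4379297929, 3718566468)), Rational(1, 2)) = Pow(Rational(15529350191670227, 3718566468), Rational(1, 2)) = Mul(Rational(1, 12152178), Pow(616717084161799724851, Rational(1, 2)))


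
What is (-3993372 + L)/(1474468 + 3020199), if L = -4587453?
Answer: -8580825/4494667 ≈ -1.9091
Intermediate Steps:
(-3993372 + L)/(1474468 + 3020199) = (-3993372 - 4587453)/(1474468 + 3020199) = -8580825/4494667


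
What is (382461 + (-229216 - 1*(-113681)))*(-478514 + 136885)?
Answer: -91189662454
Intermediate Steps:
(382461 + (-229216 - 1*(-113681)))*(-478514 + 136885) = (382461 + (-229216 + 113681))*(-341629) = (382461 - 115535)*(-341629) = 266926*(-341629) = -91189662454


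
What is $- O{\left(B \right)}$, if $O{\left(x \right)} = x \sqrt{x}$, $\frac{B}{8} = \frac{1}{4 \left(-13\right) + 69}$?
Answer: $- \frac{16 \sqrt{34}}{289} \approx -0.32282$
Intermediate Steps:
$B = \frac{8}{17}$ ($B = \frac{8}{4 \left(-13\right) + 69} = \frac{8}{-52 + 69} = \frac{8}{17} \approx 0.47059$)
$O{\left(x \right)} = x^{\frac{3}{2}}$
$- O{\left(B \right)} = - \left(\frac{8}{17}\right)^{\frac{3}{2}} = - \frac{16 \sqrt{34}}{289}$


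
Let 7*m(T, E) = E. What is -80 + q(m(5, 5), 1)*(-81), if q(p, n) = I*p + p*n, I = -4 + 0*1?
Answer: 655/7 ≈ 93.571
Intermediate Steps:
I = -4 (I = -4 + 0 = -4)
m(T, E) = E/7
q(p, n) = -4*p + n*p (q(p, n) = -4*p + p*n = -4*p + n*p)
-80 + q(m(5, 5), 1)*(-81) = -80 + (((⅐)*5)*(-4 + 1))*(-81) = -80 + ((5/7)*(-3))*(-81) = -80 - 15/7*(-81) = -80 + 1215/7 = 655/7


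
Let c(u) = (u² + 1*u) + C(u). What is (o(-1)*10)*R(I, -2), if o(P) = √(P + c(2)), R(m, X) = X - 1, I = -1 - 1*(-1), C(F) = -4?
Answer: -30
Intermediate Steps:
I = 0 (I = -1 + 1 = 0)
c(u) = -4 + u + u² (c(u) = (u² + 1*u) - 4 = (u² + u) - 4 = (u + u²) - 4 = -4 + u + u²)
R(m, X) = -1 + X
o(P) = √(2 + P) (o(P) = √(P + (-4 + 2 + 2²)) = √(P + (-4 + 2 + 4)) = √(P + 2) = √(2 + P))
(o(-1)*10)*R(I, -2) = (√(2 - 1)*10)*(-1 - 2) = (√1*10)*(-3) = (1*10)*(-3) = 10*(-3) = -30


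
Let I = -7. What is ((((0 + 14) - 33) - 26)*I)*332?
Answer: 104580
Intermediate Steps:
((((0 + 14) - 33) - 26)*I)*332 = ((((0 + 14) - 33) - 26)*(-7))*332 = (((14 - 33) - 26)*(-7))*332 = ((-19 - 26)*(-7))*332 = -45*(-7)*332 = 315*332 = 104580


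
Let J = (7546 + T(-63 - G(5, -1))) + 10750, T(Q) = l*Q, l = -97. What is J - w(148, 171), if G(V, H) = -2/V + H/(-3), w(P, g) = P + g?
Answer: 361223/15 ≈ 24082.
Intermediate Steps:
G(V, H) = -2/V - H/3 (G(V, H) = -2/V + H*(-1/3) = -2/V - H/3)
T(Q) = -97*Q
J = 366008/15 (J = (7546 - 97*(-63 - (-2/5 - 1/3*(-1)))) + 10750 = (7546 - 97*(-63 - (-2*1/5 + 1/3))) + 10750 = (7546 - 97*(-63 - (-2/5 + 1/3))) + 10750 = (7546 - 97*(-63 - 1*(-1/15))) + 10750 = (7546 - 97*(-63 + 1/15)) + 10750 = (7546 - 97*(-944/15)) + 10750 = (7546 + 91568/15) + 10750 = 204758/15 + 10750 = 366008/15 ≈ 24401.)
J - w(148, 171) = 366008/15 - (148 + 171) = 366008/15 - 1*319 = 366008/15 - 319 = 361223/15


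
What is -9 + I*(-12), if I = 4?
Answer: -57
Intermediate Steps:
-9 + I*(-12) = -9 + 4*(-12) = -9 - 48 = -57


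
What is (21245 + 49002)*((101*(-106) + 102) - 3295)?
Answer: -976363053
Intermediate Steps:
(21245 + 49002)*((101*(-106) + 102) - 3295) = 70247*((-10706 + 102) - 3295) = 70247*(-10604 - 3295) = 70247*(-13899) = -976363053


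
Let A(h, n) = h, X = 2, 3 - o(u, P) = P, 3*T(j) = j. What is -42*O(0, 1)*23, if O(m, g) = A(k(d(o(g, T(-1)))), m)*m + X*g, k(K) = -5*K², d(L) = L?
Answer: -1932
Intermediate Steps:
T(j) = j/3
o(u, P) = 3 - P
O(m, g) = 2*g - 500*m/9 (O(m, g) = (-5*(3 - (-1)/3)²)*m + 2*g = (-5*(3 - 1*(-⅓))²)*m + 2*g = (-5*(3 + ⅓)²)*m + 2*g = (-5*(10/3)²)*m + 2*g = (-5*100/9)*m + 2*g = -500*m/9 + 2*g = 2*g - 500*m/9)
-42*O(0, 1)*23 = -42*(2*1 - 500/9*0)*23 = -42*(2 + 0)*23 = -42*2*23 = -84*23 = -1932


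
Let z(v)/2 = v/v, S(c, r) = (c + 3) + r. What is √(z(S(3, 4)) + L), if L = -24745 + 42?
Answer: I*√24701 ≈ 157.17*I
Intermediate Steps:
S(c, r) = 3 + c + r (S(c, r) = (3 + c) + r = 3 + c + r)
z(v) = 2 (z(v) = 2*(v/v) = 2*1 = 2)
L = -24703
√(z(S(3, 4)) + L) = √(2 - 24703) = √(-24701) = I*√24701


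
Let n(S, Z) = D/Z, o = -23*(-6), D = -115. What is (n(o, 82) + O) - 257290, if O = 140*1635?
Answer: -2328095/82 ≈ -28391.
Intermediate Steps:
o = 138
n(S, Z) = -115/Z
O = 228900
(n(o, 82) + O) - 257290 = (-115/82 + 228900) - 257290 = 18769685/82 - 257290 = -2328095/82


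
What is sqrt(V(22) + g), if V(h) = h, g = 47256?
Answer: sqrt(47278) ≈ 217.44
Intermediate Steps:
sqrt(V(22) + g) = sqrt(22 + 47256) = sqrt(47278)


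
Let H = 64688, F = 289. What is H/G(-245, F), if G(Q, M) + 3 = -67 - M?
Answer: -64688/359 ≈ -180.19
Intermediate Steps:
G(Q, M) = -70 - M (G(Q, M) = -3 + (-67 - M) = -70 - M)
H/G(-245, F) = 64688/(-70 - 1*289) = 64688/(-70 - 289) = 64688/(-359) = 64688*(-1/359) = -64688/359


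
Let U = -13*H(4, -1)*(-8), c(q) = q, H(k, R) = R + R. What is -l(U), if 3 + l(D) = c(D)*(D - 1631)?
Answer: -382509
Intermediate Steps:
H(k, R) = 2*R
U = -208 (U = -26*(-1)*(-8) = -13*(-2)*(-8) = 26*(-8) = -208)
l(D) = -3 + D*(-1631 + D) (l(D) = -3 + D*(D - 1631) = -3 + D*(-1631 + D))
-l(U) = -(-3 + (-208)² - 1631*(-208)) = -(-3 + 43264 + 339248) = -1*382509 = -382509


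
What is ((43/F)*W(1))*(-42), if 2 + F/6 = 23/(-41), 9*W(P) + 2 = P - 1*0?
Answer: -1763/135 ≈ -13.059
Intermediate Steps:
W(P) = -2/9 + P/9 (W(P) = -2/9 + (P - 1*0)/9 = -2/9 + (P + 0)/9 = -2/9 + P/9)
F = -630/41 (F = -12 + 6*(23/(-41)) = -12 + 6*(23*(-1/41)) = -12 + 6*(-23/41) = -12 - 138/41 = -630/41 ≈ -15.366)
((43/F)*W(1))*(-42) = ((43/(-630/41))*(-2/9 + (1/9)*1))*(-42) = ((43*(-41/630))*(-2/9 + 1/9))*(-42) = -1763/630*(-1/9)*(-42) = (1763/5670)*(-42) = -1763/135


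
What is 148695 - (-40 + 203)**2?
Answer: 122126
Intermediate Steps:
148695 - (-40 + 203)**2 = 148695 - 1*163**2 = 148695 - 1*26569 = 148695 - 26569 = 122126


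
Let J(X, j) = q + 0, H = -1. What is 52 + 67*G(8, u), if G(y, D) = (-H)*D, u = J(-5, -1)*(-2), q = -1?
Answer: 186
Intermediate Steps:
J(X, j) = -1 (J(X, j) = -1 + 0 = -1)
u = 2 (u = -1*(-2) = 2)
G(y, D) = D (G(y, D) = (-1*(-1))*D = 1*D = D)
52 + 67*G(8, u) = 52 + 67*2 = 52 + 134 = 186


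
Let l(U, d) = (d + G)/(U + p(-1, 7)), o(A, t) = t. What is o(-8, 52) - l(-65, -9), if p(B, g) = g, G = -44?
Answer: 2963/58 ≈ 51.086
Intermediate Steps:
l(U, d) = (-44 + d)/(7 + U) (l(U, d) = (d - 44)/(U + 7) = (-44 + d)/(7 + U))
o(-8, 52) - l(-65, -9) = 52 - (-44 - 9)/(7 - 65) = 52 - (-53)/(-58) = 52 - (-1)*(-53)/58 = 52 - 1*53/58 = 52 - 53/58 = 2963/58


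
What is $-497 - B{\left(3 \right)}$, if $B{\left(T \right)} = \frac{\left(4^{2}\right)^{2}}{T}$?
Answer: $- \frac{1747}{3} \approx -582.33$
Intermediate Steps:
$B{\left(T \right)} = \frac{256}{T}$ ($B{\left(T \right)} = \frac{16^{2}}{T} = \frac{256}{T}$)
$-497 - B{\left(3 \right)} = -497 - \frac{256}{3} = - \frac{1747}{3}$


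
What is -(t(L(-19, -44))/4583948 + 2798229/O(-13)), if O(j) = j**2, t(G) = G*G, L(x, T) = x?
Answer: -12826936289101/774687212 ≈ -16558.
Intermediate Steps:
t(G) = G**2
-(t(L(-19, -44))/4583948 + 2798229/O(-13)) = -((-19)**2/4583948 + 2798229/((-13)**2)) = -(361*(1/4583948) + 2798229/169) = -(361/4583948 + 2798229*(1/169)) = -(361/4583948 + 2798229/169) = -1*12826936289101/774687212 = -12826936289101/774687212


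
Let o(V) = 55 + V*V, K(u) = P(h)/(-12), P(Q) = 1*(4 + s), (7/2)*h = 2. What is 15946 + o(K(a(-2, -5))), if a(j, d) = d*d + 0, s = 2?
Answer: 64005/4 ≈ 16001.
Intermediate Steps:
h = 4/7 (h = (2/7)*2 = 4/7 ≈ 0.57143)
P(Q) = 6 (P(Q) = 1*(4 + 2) = 1*6 = 6)
a(j, d) = d² (a(j, d) = d² + 0 = d²)
K(u) = -½ (K(u) = 6/(-12) = 6*(-1/12) = -½)
o(V) = 55 + V²
15946 + o(K(a(-2, -5))) = 15946 + (55 + (-½)²) = 15946 + (55 + ¼) = 15946 + 221/4 = 64005/4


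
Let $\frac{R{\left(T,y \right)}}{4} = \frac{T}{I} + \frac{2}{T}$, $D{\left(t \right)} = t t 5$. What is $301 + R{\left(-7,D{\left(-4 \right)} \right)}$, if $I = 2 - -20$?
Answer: $\frac{22991}{77} \approx 298.58$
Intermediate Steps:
$D{\left(t \right)} = 5 t^{2}$ ($D{\left(t \right)} = t^{2} \cdot 5 = 5 t^{2}$)
$I = 22$ ($I = 2 + 20 = 22$)
$R{\left(T,y \right)} = \frac{8}{T} + \frac{2 T}{11}$ ($R{\left(T,y \right)} = 4 \left(\frac{T}{22} + \frac{2}{T}\right) = 4 \left(\frac{2}{T} + \frac{T}{22}\right) = \frac{8}{T} + \frac{2 T}{11}$)
$301 + R{\left(-7,D{\left(-4 \right)} \right)} = 301 + \left(\frac{8}{-7} + \frac{2}{11} \left(-7\right)\right) = 301 + \left(8 \left(- \frac{1}{7}\right) - \frac{14}{11}\right) = 301 - \frac{186}{77} = \frac{22991}{77}$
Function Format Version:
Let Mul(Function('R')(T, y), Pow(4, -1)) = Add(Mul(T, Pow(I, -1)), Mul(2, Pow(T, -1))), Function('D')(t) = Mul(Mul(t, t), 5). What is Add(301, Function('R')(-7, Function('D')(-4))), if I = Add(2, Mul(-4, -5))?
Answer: Rational(22991, 77) ≈ 298.58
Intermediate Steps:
Function('D')(t) = Mul(5, Pow(t, 2)) (Function('D')(t) = Mul(Pow(t, 2), 5) = Mul(5, Pow(t, 2)))
I = 22 (I = Add(2, 20) = 22)
Function('R')(T, y) = Add(Mul(8, Pow(T, -1)), Mul(Rational(2, 11), T)) (Function('R')(T, y) = Mul(4, Add(Mul(T, Pow(22, -1)), Mul(2, Pow(T, -1)))) = Mul(4, Add(Mul(T, Rational(1, 22)), Mul(2, Pow(T, -1)))) = Mul(4, Add(Mul(Rational(1, 22), T), Mul(2, Pow(T, -1)))) = Mul(4, Add(Mul(2, Pow(T, -1)), Mul(Rational(1, 22), T))) = Add(Mul(8, Pow(T, -1)), Mul(Rational(2, 11), T)))
Add(301, Function('R')(-7, Function('D')(-4))) = Add(301, Add(Mul(8, Pow(-7, -1)), Mul(Rational(2, 11), -7))) = Add(301, Add(Mul(8, Rational(-1, 7)), Rational(-14, 11))) = Add(301, Add(Rational(-8, 7), Rational(-14, 11))) = Add(301, Rational(-186, 77)) = Rational(22991, 77)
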